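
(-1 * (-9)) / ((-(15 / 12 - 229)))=36 / 911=0.04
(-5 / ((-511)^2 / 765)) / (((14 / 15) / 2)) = -57375 / 1827847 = -0.03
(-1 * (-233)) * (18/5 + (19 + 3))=5964.80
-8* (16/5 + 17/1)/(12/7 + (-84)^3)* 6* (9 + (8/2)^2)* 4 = 56560/345743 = 0.16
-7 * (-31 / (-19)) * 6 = -68.53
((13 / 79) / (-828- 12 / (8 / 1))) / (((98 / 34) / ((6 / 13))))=-68 / 2140663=-0.00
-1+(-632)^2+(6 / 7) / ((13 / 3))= 36347511 / 91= 399423.20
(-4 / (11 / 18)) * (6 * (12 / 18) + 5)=-648 / 11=-58.91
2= 2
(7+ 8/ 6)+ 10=55/ 3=18.33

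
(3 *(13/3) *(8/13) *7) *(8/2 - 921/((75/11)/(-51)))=386012.48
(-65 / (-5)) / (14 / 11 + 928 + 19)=143 / 10431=0.01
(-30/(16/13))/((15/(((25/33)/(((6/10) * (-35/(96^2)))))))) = 41600/77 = 540.26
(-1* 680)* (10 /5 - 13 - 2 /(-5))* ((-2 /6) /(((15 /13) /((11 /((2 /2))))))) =-1030744 /45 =-22905.42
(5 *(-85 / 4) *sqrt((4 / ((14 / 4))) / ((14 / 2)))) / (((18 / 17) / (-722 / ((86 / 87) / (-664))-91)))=-150643670375 *sqrt(2) / 10836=-19660605.55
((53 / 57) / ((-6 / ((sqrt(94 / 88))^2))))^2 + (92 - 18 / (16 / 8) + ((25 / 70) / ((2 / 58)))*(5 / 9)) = 140727006991 / 1585096128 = 88.78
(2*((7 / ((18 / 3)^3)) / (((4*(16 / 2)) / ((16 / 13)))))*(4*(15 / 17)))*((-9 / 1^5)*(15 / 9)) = -175 / 1326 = -0.13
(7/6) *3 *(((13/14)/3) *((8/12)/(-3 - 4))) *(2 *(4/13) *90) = -40/7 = -5.71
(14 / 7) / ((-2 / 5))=-5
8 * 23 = 184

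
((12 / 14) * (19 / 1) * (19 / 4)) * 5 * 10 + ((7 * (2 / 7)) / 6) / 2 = 162457 / 42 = 3868.02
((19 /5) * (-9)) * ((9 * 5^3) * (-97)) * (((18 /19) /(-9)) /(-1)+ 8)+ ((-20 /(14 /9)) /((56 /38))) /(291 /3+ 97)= 575102542545 /19012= 30249449.96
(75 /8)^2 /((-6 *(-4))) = 1875 /512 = 3.66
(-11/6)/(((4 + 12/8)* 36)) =-1/108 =-0.01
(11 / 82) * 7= 77 / 82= 0.94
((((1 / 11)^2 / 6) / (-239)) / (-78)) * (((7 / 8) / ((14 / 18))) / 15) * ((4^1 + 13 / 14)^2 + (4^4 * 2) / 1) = 105113 / 35369093760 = 0.00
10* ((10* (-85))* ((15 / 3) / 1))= -42500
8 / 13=0.62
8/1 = 8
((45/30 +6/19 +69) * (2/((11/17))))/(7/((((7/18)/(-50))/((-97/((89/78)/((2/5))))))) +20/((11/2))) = 4071483/569333480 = 0.01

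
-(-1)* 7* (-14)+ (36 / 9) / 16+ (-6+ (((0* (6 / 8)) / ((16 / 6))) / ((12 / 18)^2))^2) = -415 / 4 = -103.75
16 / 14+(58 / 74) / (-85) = 24957 / 22015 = 1.13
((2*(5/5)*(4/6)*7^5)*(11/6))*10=3697540/9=410837.78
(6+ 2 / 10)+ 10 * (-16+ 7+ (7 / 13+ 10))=1403 / 65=21.58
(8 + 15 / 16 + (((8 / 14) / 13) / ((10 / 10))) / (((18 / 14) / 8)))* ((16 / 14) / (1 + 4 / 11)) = 189673 / 24570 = 7.72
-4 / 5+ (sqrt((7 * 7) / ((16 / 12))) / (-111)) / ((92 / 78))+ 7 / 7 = 1 / 5 -91 * sqrt(3) / 3404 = 0.15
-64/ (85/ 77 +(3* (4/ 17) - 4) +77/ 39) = 816816/ 2755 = 296.48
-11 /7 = -1.57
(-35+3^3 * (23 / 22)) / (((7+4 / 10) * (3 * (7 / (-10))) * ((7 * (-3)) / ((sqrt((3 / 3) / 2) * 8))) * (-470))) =0.00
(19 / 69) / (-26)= -19 / 1794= -0.01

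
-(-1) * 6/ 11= 6/ 11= 0.55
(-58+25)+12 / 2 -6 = -33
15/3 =5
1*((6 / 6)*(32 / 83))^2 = 1024 / 6889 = 0.15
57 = 57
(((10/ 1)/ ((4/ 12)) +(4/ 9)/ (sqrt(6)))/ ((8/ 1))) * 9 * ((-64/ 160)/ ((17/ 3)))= -81/ 34- sqrt(6)/ 170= -2.40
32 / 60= 8 / 15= 0.53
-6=-6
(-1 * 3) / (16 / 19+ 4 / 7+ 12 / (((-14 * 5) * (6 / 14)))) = -1995 / 674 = -2.96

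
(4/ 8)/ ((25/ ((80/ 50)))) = 4/ 125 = 0.03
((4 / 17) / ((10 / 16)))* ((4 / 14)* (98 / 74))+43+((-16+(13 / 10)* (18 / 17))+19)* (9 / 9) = 8791 / 185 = 47.52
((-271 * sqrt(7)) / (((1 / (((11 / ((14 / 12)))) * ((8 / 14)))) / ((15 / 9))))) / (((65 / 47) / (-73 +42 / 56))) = 80981846 * sqrt(7) / 637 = 336354.51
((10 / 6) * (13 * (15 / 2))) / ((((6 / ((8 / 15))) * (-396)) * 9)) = -65 / 16038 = -0.00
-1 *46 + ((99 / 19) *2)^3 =7446878 / 6859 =1085.71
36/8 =9/2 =4.50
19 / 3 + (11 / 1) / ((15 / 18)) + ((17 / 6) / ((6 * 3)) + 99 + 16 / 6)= 65533 / 540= 121.36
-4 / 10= -2 / 5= -0.40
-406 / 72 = -203 / 36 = -5.64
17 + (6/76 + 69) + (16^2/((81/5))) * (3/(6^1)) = 289271/3078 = 93.98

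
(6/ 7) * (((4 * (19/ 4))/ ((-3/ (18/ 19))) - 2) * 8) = -384/ 7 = -54.86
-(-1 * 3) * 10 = 30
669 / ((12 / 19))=1059.25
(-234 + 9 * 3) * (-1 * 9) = 1863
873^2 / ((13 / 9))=6859161 / 13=527627.77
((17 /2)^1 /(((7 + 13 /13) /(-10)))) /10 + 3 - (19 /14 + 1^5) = -47 /112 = -0.42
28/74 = 14/37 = 0.38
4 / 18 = 2 / 9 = 0.22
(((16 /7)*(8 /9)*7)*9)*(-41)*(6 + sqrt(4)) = -41984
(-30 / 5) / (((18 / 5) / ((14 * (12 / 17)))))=-16.47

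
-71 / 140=-0.51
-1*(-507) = 507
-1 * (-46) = 46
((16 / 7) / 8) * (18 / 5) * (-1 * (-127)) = 4572 / 35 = 130.63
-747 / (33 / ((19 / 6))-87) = 9.75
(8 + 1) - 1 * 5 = 4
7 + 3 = 10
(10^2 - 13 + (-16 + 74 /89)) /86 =6393 /7654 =0.84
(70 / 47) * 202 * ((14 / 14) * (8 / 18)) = 56560 / 423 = 133.71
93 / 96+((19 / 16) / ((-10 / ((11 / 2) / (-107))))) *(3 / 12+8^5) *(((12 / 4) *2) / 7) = 82647151 / 479360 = 172.41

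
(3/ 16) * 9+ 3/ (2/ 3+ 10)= 63/ 32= 1.97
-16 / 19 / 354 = -8 / 3363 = -0.00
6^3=216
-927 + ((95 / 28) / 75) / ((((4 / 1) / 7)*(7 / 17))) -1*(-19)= -1525117 / 1680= -907.81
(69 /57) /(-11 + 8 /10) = -115 /969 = -0.12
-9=-9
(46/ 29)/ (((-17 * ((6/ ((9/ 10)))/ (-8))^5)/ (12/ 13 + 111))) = 25.99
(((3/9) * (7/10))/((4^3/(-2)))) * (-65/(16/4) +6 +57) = -1309/3840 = -0.34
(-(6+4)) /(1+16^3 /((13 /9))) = -130 /36877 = -0.00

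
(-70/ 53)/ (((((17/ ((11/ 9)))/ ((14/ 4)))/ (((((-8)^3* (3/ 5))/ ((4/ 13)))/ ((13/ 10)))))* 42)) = 49280/ 8109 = 6.08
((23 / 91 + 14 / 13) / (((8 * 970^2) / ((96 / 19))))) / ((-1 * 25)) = -363 / 10167600625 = -0.00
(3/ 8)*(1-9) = -3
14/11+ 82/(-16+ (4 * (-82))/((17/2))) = -1171/5104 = -0.23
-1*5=-5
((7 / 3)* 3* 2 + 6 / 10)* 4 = 292 / 5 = 58.40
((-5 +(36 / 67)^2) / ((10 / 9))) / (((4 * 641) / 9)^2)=-15417621 / 295111169440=-0.00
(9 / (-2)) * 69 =-621 / 2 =-310.50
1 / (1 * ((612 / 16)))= 4 / 153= 0.03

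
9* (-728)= -6552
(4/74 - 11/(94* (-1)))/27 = 0.01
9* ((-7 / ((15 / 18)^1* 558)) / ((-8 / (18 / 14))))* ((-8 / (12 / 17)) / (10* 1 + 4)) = -153 / 8680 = -0.02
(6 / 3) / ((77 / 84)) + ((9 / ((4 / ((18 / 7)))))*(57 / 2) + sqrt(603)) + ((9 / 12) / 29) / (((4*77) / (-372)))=3*sqrt(67) + 373008 / 2233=191.60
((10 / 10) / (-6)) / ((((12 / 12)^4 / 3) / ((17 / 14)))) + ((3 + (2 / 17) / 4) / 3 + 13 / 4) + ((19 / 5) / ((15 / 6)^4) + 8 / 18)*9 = 8.53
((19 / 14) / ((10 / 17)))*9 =2907 / 140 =20.76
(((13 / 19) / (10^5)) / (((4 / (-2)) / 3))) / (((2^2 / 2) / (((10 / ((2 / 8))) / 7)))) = -39 / 1330000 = -0.00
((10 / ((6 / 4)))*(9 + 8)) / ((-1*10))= -34 / 3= -11.33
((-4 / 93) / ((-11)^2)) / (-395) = 4 / 4444935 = 0.00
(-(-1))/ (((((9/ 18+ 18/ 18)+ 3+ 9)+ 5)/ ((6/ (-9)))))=-4/ 111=-0.04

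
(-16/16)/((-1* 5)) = 1/5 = 0.20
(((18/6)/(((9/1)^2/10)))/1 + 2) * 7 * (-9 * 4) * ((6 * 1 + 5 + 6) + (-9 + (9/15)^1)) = -77056/15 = -5137.07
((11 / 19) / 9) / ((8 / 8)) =11 / 171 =0.06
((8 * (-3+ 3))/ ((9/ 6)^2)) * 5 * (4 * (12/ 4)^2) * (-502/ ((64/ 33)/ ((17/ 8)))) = 0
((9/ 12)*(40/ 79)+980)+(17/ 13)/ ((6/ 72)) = 1022966/ 1027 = 996.07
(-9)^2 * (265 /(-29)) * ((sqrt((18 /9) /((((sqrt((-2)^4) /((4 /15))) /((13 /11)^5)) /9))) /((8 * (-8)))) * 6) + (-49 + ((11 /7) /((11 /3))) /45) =-5144 /105 + 2176551 * sqrt(4290) /1235168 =66.43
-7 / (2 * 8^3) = -7 / 1024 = -0.01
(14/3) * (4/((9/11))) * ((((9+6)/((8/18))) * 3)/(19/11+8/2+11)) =12705/92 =138.10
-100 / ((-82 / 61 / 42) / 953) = 122079300 / 41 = 2977543.90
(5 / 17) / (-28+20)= -5 / 136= -0.04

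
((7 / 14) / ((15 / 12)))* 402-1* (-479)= 3199 / 5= 639.80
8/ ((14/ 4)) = 16/ 7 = 2.29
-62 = -62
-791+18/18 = -790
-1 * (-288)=288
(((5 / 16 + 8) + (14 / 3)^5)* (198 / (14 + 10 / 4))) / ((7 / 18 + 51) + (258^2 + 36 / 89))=768737767 / 1920933018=0.40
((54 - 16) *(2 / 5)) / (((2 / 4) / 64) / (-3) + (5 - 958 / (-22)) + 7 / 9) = 963072 / 3124955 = 0.31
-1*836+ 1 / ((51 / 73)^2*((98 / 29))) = -212940187 / 254898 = -835.39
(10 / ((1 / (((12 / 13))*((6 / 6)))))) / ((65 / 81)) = 1944 / 169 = 11.50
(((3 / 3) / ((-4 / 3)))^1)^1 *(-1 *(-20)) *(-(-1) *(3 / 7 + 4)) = -66.43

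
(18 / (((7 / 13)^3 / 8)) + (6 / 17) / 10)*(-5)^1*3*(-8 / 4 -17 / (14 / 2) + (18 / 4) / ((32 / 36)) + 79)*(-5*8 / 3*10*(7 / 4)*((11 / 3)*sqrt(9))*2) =65959438592025 / 11662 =5655928536.45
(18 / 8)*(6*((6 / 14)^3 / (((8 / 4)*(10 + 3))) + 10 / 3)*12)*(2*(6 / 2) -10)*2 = -19280376 / 4459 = -4323.92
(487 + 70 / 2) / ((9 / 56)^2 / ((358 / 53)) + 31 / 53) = 31060286208 / 35030857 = 886.66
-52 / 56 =-13 / 14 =-0.93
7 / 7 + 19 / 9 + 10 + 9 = 199 / 9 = 22.11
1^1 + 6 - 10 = -3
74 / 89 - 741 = -65875 / 89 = -740.17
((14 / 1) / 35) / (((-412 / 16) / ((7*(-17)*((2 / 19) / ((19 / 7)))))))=13328 / 185915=0.07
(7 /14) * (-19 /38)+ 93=92.75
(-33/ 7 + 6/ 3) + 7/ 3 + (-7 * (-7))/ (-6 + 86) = 389/ 1680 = 0.23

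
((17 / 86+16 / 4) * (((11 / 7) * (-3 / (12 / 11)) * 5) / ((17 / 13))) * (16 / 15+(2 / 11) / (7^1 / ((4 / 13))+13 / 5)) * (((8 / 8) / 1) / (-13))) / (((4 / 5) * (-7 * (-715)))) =0.00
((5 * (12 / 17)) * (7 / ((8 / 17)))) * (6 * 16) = 5040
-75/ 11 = -6.82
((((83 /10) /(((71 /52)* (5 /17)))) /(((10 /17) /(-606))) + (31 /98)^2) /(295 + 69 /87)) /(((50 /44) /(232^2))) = -7790201362690180016 /2284844121875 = -3409511.09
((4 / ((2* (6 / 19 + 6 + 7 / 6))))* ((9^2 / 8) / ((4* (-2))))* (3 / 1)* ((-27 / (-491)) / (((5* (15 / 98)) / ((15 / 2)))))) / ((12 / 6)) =-18324873 / 67011680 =-0.27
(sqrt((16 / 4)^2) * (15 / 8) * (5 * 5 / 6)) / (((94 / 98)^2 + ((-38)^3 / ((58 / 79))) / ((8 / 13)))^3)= -84393788386297250 / 4837938571954254702117825119511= -0.00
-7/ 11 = -0.64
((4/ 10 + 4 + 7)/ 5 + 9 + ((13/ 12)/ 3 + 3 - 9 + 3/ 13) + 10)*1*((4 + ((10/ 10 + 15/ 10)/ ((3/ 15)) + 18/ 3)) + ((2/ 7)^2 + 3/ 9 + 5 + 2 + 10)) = 435840247/ 687960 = 633.53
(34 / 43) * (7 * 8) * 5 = 9520 / 43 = 221.40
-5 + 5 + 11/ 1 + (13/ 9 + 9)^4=78147067/ 6561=11910.85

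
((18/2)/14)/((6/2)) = 3/14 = 0.21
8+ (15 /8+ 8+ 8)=207 /8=25.88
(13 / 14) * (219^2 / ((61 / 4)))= 1246986 / 427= 2920.34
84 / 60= 7 / 5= 1.40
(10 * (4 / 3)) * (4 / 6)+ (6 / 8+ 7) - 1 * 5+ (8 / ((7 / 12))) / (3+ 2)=18121 / 1260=14.38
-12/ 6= -2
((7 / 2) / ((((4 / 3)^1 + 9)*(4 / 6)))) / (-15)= -21 / 620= -0.03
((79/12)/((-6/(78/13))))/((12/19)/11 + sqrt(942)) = 16511/41147358-3450799 * sqrt(942)/493768296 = -0.21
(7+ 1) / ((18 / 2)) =8 / 9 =0.89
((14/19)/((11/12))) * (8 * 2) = 12.86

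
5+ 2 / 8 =21 / 4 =5.25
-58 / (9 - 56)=58 / 47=1.23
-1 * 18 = -18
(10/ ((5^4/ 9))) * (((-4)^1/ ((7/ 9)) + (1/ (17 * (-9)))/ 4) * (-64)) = 705248/ 14875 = 47.41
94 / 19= 4.95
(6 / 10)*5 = 3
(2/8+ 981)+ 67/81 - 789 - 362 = -54731/324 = -168.92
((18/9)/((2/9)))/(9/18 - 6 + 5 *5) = 6/13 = 0.46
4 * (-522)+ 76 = -2012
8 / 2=4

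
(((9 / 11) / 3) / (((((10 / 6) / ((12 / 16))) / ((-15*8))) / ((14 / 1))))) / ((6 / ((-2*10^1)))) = 7560 / 11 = 687.27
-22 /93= -0.24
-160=-160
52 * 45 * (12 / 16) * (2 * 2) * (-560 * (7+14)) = -82555200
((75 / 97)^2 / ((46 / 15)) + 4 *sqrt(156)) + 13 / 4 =2982041 / 865628 + 8 *sqrt(39) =53.40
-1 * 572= -572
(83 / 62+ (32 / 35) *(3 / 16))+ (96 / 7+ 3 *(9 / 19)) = 686293 / 41230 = 16.65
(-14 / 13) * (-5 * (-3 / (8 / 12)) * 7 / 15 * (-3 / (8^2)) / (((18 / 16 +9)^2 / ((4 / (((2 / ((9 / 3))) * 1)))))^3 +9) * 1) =1605632 / 15136662047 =0.00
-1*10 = -10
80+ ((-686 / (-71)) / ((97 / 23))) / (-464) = 127814831 / 1597784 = 80.00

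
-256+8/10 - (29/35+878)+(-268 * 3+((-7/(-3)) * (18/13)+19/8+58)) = -6822899/3640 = -1874.42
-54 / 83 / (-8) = 27 / 332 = 0.08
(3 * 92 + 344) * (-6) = -3720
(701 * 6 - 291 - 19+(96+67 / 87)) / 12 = 347371 / 1044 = 332.73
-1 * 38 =-38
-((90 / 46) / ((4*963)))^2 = -25 / 96904336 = -0.00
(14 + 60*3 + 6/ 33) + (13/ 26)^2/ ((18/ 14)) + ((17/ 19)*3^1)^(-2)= 22261081/ 114444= 194.52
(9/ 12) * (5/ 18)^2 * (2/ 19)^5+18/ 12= 200564119/ 133709346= 1.50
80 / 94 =40 / 47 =0.85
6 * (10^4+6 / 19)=1140036 / 19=60001.89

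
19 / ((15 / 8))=152 / 15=10.13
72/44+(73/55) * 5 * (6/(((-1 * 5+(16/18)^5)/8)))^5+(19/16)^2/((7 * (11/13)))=-23929242609697575170094996716199729119/24557658656257560312319478806784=-974410.59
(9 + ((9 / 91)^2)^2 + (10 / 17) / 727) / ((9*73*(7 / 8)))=61027426592000 / 3897735019852401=0.02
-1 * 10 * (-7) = 70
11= 11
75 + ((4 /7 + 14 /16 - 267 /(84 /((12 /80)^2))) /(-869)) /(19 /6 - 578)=1258816066197 /16784213600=75.00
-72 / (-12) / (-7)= -6 / 7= -0.86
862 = 862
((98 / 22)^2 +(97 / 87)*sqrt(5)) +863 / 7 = 97*sqrt(5) / 87 +121230 / 847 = 145.62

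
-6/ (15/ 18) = -36/ 5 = -7.20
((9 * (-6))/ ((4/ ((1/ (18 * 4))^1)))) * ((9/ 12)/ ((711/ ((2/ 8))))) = -1/ 20224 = -0.00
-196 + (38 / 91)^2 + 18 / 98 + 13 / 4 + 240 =1576969 / 33124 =47.61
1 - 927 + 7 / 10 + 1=-9243 / 10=-924.30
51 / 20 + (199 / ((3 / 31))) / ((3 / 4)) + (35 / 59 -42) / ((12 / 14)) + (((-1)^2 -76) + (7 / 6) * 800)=37747231 / 10620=3554.35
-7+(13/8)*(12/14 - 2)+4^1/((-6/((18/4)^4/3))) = -5599/56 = -99.98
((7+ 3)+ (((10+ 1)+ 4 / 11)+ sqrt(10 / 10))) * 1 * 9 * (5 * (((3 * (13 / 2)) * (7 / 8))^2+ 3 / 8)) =413049375 / 1408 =293358.93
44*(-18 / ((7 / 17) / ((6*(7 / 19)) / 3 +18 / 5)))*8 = -44377344 / 665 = -66732.85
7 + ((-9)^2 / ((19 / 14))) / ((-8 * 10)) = 4753 / 760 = 6.25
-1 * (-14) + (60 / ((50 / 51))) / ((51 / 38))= 298 / 5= 59.60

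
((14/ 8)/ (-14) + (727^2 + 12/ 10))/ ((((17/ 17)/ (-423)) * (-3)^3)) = 993636541/ 120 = 8280304.51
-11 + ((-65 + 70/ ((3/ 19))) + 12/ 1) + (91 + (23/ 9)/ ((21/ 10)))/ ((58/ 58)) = 89123/ 189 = 471.55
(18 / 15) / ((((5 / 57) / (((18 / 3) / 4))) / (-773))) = -396549 / 25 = -15861.96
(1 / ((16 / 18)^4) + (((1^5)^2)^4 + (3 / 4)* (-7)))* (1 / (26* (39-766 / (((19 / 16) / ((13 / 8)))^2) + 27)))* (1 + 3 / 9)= 3915767 / 39455969280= 0.00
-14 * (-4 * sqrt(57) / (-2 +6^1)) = 14 * sqrt(57) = 105.70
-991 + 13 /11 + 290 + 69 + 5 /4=-27701 /44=-629.57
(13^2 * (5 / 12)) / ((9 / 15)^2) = 21125 / 108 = 195.60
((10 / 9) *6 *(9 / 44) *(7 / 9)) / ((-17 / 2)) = -70 / 561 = -0.12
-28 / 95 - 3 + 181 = 16882 / 95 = 177.71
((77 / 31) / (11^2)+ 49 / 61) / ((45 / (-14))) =-26656 / 104005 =-0.26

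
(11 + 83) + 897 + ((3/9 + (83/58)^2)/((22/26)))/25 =2750634703/2775300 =991.11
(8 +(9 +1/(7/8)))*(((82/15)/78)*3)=5207/1365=3.81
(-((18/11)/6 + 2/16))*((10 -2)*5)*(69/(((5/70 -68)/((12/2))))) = 338100/3487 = 96.96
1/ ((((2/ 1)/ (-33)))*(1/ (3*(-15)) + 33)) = -0.50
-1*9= -9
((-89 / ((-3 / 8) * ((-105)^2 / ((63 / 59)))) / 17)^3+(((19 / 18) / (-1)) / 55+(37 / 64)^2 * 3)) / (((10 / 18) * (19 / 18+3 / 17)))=19410027405115659946629 / 13508341014328160000000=1.44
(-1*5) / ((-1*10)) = 1 / 2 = 0.50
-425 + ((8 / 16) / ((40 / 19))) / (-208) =-7072019 / 16640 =-425.00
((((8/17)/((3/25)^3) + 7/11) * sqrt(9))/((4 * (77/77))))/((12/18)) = 1378213/4488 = 307.09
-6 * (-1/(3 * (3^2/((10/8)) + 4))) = 5/28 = 0.18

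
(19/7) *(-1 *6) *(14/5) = -228/5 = -45.60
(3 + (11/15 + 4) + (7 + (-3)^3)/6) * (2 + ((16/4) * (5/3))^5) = 70410692/1215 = 57951.19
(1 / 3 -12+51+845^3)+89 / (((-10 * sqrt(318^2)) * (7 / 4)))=603351164.32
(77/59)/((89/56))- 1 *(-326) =326.82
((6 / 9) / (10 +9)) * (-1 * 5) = -10 / 57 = -0.18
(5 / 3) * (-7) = -35 / 3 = -11.67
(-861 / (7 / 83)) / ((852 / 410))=-697615 / 142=-4912.78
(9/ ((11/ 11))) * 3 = 27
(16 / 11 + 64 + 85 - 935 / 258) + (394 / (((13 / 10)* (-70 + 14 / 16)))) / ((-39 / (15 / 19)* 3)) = 246695024705 / 1679796118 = 146.86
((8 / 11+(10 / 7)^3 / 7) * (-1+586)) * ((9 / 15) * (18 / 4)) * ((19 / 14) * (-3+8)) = 2266392960 / 184877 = 12258.92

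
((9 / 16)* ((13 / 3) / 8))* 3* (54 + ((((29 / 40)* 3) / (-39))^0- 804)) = -87633 / 128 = -684.63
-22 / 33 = -2 / 3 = -0.67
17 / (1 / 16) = 272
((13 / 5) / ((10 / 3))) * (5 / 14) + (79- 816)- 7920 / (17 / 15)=-18385397 / 2380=-7724.96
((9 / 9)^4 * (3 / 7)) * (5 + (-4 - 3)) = -6 / 7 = -0.86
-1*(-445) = 445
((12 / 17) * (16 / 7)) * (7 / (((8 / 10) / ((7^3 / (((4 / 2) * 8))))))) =302.65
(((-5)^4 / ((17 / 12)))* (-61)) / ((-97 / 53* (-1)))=-24247500 / 1649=-14704.37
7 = 7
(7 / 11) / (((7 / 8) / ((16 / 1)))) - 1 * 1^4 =117 / 11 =10.64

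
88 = 88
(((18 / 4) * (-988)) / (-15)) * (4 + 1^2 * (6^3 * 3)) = 966264 / 5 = 193252.80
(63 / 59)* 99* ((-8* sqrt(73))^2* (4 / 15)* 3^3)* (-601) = -630457115904 / 295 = -2137142765.78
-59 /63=-0.94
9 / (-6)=-3 / 2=-1.50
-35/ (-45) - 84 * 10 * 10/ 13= -75509/ 117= -645.38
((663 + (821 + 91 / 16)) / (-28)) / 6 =-1135 / 128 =-8.87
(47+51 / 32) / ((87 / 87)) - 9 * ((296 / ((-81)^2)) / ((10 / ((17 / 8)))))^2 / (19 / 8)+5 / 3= 3653963704601 / 72701128800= 50.26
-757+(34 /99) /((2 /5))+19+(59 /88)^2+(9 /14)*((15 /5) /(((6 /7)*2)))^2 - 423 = -80688673 /69696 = -1157.72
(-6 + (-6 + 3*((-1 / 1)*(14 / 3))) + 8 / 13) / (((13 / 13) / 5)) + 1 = -1637 / 13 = -125.92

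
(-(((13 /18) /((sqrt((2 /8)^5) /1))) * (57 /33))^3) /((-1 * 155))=61723537408 /150396345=410.41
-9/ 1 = -9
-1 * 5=-5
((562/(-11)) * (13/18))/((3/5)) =-18265/297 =-61.50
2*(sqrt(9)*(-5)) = -30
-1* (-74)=74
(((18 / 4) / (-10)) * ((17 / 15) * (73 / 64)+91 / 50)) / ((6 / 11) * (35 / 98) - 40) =3451371 / 98080000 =0.04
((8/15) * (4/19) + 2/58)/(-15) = -0.01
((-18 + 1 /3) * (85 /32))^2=20295025 /9216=2202.15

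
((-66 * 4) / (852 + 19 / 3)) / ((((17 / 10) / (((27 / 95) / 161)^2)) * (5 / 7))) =-1154736 / 1462941895625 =-0.00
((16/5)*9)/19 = 144/95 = 1.52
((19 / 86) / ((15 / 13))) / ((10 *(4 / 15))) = 247 / 3440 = 0.07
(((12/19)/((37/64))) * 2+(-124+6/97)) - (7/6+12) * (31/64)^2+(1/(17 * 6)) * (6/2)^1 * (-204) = -219273765649/1675862016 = -130.84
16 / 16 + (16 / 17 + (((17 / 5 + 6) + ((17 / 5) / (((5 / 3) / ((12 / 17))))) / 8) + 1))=10643 / 850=12.52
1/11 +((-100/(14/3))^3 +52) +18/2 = -36894504/3773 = -9778.56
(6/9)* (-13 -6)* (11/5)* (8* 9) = -2006.40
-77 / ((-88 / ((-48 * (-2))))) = 84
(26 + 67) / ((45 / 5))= 31 / 3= 10.33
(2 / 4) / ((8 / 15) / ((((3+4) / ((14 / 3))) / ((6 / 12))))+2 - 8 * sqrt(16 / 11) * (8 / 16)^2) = -2025 * sqrt(11) / 5989 - 24255 / 23956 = -2.13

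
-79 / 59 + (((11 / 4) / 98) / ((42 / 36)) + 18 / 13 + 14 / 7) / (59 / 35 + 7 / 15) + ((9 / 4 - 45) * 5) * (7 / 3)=-16936733857 / 33975032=-498.51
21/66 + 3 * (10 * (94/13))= 217.24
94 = 94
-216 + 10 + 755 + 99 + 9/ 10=6489/ 10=648.90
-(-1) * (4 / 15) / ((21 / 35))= 4 / 9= 0.44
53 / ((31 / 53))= 2809 / 31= 90.61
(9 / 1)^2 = 81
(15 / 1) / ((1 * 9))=5 / 3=1.67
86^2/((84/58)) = 107242/21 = 5106.76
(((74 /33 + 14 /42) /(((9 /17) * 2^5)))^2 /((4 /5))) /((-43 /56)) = -73080875 /1942009344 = -0.04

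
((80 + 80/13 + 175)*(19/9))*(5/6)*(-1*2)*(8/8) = -322525/351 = -918.87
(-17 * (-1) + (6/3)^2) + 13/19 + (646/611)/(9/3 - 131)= 16104711/742976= 21.68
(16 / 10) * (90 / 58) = 72 / 29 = 2.48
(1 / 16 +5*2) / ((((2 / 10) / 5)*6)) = 4025 / 96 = 41.93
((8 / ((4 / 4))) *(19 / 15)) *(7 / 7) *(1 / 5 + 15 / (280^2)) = 2.03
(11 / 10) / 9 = 11 / 90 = 0.12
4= 4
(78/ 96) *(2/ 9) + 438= 31549/ 72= 438.18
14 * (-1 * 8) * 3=-336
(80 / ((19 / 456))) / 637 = 1920 / 637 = 3.01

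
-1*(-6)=6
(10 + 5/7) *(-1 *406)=-4350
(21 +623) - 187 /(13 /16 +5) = 611.83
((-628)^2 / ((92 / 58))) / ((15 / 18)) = 34311408 / 115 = 298360.07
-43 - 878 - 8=-929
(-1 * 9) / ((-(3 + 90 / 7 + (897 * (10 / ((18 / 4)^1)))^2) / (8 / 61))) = 4536 / 15269751739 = 0.00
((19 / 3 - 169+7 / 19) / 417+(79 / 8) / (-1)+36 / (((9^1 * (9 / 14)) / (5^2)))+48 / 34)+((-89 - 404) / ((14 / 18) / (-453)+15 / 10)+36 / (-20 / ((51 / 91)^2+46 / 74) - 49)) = -31951325166171517 / 174738975660312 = -182.85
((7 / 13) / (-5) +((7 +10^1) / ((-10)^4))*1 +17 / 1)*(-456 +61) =-173501459 / 26000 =-6673.13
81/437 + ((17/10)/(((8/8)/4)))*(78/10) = 581487/10925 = 53.23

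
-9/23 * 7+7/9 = -406/207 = -1.96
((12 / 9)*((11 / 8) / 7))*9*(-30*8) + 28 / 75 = -296804 / 525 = -565.34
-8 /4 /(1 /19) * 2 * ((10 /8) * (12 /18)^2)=-380 /9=-42.22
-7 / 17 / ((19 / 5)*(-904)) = 0.00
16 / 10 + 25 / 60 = 121 / 60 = 2.02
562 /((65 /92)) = 51704 /65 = 795.45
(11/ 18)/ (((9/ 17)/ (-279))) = -5797/ 18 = -322.06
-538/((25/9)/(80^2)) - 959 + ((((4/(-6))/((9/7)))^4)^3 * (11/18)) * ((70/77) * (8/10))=-1240511.00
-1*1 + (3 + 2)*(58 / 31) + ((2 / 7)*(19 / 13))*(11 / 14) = 171462 / 19747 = 8.68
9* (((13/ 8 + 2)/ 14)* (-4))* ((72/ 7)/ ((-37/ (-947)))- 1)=-17728425/ 7252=-2444.63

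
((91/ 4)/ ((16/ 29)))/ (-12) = -2639/ 768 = -3.44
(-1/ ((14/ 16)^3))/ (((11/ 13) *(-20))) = 1664/ 18865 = 0.09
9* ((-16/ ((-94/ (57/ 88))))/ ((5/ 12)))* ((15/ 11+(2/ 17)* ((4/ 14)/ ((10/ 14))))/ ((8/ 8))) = 8119764/ 2416975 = 3.36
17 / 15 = 1.13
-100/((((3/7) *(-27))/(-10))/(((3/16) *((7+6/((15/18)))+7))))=-343.52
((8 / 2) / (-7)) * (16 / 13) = -64 / 91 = -0.70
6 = 6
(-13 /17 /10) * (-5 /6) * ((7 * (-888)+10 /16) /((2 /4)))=-646399 /816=-792.16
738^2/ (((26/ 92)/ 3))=75160872/ 13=5781605.54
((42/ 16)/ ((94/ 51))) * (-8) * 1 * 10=-113.94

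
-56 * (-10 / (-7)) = -80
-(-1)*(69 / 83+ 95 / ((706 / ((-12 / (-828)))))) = 0.83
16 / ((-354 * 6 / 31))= -124 / 531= -0.23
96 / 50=48 / 25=1.92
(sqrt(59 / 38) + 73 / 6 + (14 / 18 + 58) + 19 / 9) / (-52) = -1315 / 936 -sqrt(2242) / 1976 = -1.43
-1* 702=-702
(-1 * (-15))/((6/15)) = 75/2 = 37.50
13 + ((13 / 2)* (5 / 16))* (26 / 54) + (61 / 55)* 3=822347 / 47520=17.31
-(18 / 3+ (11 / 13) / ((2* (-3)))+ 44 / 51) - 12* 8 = -45403 / 442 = -102.72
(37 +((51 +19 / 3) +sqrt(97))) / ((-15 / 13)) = -3679 / 45 - 13 * sqrt(97) / 15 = -90.29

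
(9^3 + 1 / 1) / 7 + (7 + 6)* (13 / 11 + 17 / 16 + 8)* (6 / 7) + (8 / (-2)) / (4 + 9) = 1746777 / 8008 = 218.13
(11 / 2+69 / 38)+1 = 158 / 19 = 8.32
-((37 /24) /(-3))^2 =-1369 /5184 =-0.26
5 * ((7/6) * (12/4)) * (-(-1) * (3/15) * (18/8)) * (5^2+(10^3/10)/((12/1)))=525/2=262.50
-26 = -26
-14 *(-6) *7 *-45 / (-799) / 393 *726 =6403320 / 104669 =61.18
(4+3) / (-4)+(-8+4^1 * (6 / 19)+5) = -265 / 76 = -3.49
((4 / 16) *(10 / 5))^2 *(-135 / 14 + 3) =-93 / 56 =-1.66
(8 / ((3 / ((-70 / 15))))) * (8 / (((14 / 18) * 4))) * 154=-4928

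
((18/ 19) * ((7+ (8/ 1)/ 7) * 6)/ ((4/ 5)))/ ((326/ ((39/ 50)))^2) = 123201/ 371966000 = 0.00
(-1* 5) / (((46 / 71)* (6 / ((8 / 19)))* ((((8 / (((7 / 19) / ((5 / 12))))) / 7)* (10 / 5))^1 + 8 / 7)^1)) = -17395 / 119738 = -0.15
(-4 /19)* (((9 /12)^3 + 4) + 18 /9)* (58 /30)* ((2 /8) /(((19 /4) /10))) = -3973 /2888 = -1.38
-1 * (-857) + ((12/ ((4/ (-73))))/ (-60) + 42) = 18053/ 20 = 902.65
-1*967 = -967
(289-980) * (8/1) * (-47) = 259816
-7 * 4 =-28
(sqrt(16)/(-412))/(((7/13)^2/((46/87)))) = -7774/439089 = -0.02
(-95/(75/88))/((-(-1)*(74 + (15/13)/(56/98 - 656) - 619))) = 99724768/487591275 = 0.20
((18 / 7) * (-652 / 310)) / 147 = -1956 / 53165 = -0.04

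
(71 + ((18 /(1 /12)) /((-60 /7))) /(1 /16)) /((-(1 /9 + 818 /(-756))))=-627858 /1835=-342.16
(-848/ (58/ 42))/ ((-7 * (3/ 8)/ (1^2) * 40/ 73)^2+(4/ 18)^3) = -69181248528/ 234315853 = -295.25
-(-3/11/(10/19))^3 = 185193/1331000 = 0.14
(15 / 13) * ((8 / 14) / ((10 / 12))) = 72 / 91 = 0.79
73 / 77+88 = 6849 / 77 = 88.95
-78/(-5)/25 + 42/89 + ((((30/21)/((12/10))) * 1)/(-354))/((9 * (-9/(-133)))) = 1043495849/956994750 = 1.09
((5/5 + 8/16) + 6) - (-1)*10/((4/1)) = 10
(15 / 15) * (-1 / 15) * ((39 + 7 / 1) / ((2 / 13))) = -299 / 15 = -19.93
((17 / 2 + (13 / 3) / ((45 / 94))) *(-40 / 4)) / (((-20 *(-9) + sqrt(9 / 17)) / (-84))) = 45115280 / 550791 - 132692 *sqrt(17) / 1652373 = 81.58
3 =3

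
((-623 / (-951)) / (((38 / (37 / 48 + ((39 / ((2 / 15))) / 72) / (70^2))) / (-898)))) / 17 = -1450544339 / 2064202560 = -0.70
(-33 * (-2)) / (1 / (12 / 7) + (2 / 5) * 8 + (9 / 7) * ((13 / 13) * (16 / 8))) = 10.39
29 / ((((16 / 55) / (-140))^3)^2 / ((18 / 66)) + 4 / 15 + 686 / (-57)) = -7646533076329833984375 / 3103021408107714765926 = -2.46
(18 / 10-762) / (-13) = 3801 / 65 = 58.48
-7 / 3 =-2.33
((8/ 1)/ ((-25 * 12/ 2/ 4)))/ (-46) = 8/ 1725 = 0.00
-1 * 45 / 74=-45 / 74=-0.61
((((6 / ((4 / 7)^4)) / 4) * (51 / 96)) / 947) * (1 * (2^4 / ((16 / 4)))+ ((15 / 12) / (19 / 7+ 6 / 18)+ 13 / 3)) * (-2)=-274086155 / 1986002944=-0.14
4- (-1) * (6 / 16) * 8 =7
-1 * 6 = -6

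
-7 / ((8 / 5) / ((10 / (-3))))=175 / 12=14.58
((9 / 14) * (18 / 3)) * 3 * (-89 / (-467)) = 7209 / 3269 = 2.21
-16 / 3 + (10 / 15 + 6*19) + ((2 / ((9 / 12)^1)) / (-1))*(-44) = 680 / 3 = 226.67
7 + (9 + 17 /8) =145 /8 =18.12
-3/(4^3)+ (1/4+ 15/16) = 73/64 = 1.14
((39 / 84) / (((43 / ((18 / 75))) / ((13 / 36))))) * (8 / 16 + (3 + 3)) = 2197 / 361200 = 0.01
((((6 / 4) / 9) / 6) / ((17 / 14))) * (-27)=-21 / 34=-0.62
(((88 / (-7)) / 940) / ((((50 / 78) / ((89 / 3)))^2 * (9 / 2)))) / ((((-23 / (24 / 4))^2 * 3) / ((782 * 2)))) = -16020951232 / 70940625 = -225.84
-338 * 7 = -2366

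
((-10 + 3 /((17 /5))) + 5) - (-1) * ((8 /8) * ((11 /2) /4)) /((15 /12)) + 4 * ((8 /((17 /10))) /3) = 1661 /510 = 3.26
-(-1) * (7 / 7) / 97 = 1 / 97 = 0.01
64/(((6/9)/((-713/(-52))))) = 17112/13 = 1316.31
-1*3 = -3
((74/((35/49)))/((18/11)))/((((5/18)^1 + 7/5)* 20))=2849/1510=1.89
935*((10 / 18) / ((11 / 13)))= 5525 / 9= 613.89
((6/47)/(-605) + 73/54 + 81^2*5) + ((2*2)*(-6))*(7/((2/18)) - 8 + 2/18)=48342883441/1535490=31483.68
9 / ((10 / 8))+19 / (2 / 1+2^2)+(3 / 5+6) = 509 / 30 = 16.97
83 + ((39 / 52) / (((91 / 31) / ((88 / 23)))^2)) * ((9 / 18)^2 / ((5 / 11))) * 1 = 83.70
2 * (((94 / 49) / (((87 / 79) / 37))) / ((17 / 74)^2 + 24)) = 3009193424 / 561492519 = 5.36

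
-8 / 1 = -8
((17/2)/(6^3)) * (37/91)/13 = 0.00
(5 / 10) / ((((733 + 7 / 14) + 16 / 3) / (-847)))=-231 / 403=-0.57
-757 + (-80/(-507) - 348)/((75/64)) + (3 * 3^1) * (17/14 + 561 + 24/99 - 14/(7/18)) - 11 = 21510206189/5855850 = 3673.29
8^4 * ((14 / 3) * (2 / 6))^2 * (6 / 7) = 229376 / 27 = 8495.41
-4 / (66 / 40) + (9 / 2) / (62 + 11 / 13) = -126859 / 53922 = -2.35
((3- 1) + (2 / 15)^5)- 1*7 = -3796843 / 759375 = -5.00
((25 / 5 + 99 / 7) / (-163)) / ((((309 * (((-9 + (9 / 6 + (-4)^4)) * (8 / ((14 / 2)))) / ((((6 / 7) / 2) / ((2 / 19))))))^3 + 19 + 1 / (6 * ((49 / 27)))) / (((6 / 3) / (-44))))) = 6433742 / 12068607592320935997605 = 0.00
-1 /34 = -0.03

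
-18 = -18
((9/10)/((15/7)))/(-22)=-21/1100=-0.02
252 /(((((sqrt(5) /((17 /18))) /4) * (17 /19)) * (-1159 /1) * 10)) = -28 * sqrt(5) /1525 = -0.04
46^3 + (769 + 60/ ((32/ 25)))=98151.88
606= 606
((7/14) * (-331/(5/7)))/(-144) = 2317/1440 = 1.61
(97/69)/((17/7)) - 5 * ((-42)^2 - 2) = -10333451/1173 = -8809.42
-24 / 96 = -1 / 4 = -0.25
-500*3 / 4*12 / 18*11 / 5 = -550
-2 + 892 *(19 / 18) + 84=9212 / 9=1023.56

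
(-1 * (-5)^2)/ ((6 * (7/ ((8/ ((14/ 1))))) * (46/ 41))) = -1025/ 3381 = -0.30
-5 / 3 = -1.67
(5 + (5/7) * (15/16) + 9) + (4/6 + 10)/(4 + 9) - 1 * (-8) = 102605/4368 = 23.49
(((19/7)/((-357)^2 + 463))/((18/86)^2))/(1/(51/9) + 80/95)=0.00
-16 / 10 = -8 / 5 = -1.60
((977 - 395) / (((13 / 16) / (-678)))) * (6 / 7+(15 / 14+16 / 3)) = -3526792.09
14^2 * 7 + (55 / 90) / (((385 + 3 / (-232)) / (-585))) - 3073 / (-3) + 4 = 642922897 / 267951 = 2399.40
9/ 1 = 9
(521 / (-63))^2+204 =1081117 / 3969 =272.39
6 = 6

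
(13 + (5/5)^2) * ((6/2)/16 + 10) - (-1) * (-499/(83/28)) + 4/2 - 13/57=-906097/37848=-23.94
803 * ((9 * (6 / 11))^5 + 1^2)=33530803475 / 14641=2290198.99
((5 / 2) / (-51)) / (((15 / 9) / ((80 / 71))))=-40 / 1207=-0.03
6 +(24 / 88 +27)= 366 / 11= 33.27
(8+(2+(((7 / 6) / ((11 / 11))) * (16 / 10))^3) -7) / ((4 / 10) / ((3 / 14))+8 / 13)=417001 / 108900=3.83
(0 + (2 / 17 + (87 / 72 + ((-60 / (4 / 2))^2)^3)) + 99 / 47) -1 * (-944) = 13979322167963 / 19176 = 729000947.43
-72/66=-12/11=-1.09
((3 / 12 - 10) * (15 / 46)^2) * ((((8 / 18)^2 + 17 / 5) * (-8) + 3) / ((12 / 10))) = 3393325 / 152352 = 22.27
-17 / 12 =-1.42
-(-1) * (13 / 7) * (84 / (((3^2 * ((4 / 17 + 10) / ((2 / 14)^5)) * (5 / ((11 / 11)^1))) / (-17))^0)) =156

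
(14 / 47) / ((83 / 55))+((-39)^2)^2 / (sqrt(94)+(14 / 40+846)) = 1018484606424490 / 372526942943 - 308458800 * sqrt(94) / 95495243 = 2702.67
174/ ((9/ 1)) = 58/ 3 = 19.33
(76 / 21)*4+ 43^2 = 39133 / 21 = 1863.48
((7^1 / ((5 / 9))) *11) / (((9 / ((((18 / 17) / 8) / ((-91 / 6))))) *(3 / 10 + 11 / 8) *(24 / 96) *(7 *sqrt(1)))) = -4752 / 103649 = -0.05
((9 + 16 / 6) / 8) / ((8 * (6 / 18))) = 35 / 64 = 0.55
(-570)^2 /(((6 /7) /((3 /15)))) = 75810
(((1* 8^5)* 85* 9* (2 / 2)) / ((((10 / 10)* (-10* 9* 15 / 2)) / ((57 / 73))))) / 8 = -1323008 / 365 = -3624.68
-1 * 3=-3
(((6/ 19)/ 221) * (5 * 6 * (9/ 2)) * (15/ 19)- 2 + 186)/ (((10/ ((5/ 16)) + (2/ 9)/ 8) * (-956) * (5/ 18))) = -2380080348/ 109925054135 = -0.02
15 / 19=0.79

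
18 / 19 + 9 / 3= 75 / 19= 3.95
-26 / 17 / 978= -13 / 8313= -0.00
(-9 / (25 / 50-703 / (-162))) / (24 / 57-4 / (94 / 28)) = 650997 / 269696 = 2.41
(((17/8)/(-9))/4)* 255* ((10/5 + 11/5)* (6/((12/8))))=-2023/8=-252.88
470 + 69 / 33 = 5193 / 11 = 472.09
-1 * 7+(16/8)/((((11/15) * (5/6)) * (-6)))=-83/11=-7.55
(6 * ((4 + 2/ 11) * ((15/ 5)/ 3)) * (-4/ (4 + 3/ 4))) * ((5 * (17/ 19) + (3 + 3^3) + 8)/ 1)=-897.43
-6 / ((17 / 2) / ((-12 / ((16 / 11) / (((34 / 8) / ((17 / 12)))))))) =297 / 17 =17.47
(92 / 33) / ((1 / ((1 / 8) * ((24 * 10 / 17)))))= 920 / 187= 4.92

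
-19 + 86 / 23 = -15.26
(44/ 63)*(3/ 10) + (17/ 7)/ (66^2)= 0.21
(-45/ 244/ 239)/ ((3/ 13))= -195/ 58316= -0.00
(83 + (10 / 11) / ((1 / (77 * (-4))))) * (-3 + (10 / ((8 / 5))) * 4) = -4334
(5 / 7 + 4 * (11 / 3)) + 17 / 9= 1088 / 63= 17.27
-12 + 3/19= -225/19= -11.84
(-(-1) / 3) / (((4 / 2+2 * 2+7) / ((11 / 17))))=11 / 663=0.02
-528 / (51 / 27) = -4752 / 17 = -279.53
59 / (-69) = -59 / 69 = -0.86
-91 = -91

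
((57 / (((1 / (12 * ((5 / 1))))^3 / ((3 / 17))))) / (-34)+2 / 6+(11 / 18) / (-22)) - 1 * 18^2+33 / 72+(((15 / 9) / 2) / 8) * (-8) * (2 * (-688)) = -1312562057 / 20808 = -63079.68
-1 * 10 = -10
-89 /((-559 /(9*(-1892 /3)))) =-903.69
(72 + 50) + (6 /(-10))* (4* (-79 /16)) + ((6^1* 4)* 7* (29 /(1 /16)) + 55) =1562817 /20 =78140.85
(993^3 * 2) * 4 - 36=7833173220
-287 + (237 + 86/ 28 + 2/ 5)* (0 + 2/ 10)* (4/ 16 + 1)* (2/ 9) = -114929/ 420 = -273.64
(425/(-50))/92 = -17/184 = -0.09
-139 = -139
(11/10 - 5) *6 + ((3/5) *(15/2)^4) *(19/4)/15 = 184887/320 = 577.77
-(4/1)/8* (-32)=16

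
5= 5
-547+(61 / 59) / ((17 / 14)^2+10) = -72570021 / 132691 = -546.91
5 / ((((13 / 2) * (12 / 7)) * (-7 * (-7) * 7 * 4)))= 5 / 15288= 0.00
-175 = -175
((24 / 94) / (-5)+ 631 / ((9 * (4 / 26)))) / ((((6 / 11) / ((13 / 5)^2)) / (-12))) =-3583202051 / 52875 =-67767.41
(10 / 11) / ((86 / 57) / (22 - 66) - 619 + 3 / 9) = -380 / 258617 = -0.00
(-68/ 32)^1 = -2.12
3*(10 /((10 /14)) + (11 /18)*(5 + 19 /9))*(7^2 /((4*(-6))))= -36407 /324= -112.37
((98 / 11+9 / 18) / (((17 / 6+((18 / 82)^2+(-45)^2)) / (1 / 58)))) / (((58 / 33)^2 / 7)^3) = 3821656971713427 / 4105488225415340416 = 0.00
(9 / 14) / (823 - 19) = 3 / 3752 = 0.00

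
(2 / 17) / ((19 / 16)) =0.10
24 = 24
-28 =-28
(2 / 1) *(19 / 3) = 12.67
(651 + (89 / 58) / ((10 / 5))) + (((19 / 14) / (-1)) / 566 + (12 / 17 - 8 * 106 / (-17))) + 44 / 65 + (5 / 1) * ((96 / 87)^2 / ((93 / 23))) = 241245186830933 / 342417296130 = 704.54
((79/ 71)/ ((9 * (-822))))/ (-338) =79/ 177537204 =0.00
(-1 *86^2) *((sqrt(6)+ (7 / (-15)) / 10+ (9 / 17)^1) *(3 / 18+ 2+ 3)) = -114638 *sqrt(6) / 3 -70559689 / 3825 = -112048.51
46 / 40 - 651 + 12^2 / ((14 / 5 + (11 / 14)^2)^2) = -143005813597 / 224316020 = -637.52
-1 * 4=-4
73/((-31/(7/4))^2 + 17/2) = 7154/31585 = 0.23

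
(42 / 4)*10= 105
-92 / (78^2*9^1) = -23 / 13689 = -0.00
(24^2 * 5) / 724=720 / 181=3.98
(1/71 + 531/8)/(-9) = -37709/5112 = -7.38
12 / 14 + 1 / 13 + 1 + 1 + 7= 904 / 91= 9.93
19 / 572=0.03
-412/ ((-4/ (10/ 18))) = 515/ 9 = 57.22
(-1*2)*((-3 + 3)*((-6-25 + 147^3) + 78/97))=0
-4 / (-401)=0.01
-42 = -42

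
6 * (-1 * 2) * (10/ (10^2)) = -6/ 5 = -1.20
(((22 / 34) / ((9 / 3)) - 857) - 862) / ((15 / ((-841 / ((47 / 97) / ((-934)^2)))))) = 6238110164845096 / 35955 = 173497710049.93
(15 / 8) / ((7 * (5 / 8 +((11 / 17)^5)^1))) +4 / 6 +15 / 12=1605992833 / 704566212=2.28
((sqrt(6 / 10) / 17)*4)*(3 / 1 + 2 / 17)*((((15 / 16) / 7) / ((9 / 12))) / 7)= 53*sqrt(15) / 14161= 0.01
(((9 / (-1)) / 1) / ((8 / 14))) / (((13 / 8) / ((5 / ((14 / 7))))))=-315 / 13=-24.23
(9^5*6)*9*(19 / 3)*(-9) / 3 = -60584274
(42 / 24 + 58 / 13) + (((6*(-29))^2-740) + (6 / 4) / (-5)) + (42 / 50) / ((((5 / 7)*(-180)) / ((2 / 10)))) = 7200840619 / 243750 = 29541.91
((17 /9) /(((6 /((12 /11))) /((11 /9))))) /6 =17 /243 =0.07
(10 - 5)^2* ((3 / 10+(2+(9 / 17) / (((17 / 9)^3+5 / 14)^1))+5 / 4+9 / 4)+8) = 427080705 / 1231259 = 346.87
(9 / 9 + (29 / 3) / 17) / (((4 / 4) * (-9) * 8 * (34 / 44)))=-220 / 7803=-0.03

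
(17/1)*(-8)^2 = 1088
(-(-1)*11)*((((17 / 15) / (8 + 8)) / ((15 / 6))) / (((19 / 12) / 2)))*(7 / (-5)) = -1309 / 2375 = -0.55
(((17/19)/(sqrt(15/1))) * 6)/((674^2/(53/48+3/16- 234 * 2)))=-190417 * sqrt(15)/517874640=-0.00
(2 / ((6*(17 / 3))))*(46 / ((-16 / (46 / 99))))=-529 / 6732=-0.08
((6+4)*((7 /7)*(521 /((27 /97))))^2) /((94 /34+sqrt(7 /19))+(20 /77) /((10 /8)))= 411928787044212515 /33493099698 - 21881052722512445*sqrt(133) /100479299094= 9787506.08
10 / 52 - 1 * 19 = -489 / 26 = -18.81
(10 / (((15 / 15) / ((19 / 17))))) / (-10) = -1.12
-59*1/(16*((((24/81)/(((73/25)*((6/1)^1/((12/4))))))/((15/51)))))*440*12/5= -3837537/170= -22573.75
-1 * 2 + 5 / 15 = -5 / 3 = -1.67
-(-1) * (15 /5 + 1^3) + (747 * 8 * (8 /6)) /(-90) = -1268 /15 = -84.53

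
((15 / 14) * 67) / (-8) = -1005 / 112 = -8.97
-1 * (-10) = 10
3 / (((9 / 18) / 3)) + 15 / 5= 21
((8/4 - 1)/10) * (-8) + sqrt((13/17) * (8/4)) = 0.44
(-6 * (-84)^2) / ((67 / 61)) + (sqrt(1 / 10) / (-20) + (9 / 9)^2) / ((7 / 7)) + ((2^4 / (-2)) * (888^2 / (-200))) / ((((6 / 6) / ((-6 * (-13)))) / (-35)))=-28859428753 / 335 - sqrt(10) / 200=-86147548.53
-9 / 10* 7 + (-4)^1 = -103 / 10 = -10.30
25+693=718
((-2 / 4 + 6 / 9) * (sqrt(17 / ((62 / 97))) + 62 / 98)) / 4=31 / 1176 + sqrt(102238) / 1488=0.24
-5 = -5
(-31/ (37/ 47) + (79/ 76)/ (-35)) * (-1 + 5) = -3878543/ 24605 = -157.63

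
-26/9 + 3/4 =-77/36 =-2.14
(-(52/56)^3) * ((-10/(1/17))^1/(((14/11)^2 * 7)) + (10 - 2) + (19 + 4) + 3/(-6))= -11685843/941192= -12.42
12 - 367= -355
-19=-19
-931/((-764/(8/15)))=1862/2865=0.65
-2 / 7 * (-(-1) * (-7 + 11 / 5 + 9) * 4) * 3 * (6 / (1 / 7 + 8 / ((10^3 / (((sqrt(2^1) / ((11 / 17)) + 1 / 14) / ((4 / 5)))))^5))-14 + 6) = -36990782323238958698273376727017244400367247644096 / 75553068470798068767730730310044252669034308645 + 55665945716530176688952180736000000000 * sqrt(2) / 15110613694159613753546146062008850533806861729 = -489.60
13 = 13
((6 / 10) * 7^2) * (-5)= -147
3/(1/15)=45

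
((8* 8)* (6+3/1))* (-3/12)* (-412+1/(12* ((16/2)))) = 118653/2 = 59326.50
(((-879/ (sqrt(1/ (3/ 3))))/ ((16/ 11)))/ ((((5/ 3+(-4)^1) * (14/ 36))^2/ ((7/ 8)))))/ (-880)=640791/ 878080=0.73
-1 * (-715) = 715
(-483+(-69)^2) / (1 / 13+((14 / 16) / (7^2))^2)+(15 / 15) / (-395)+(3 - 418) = 68373971106 / 1243855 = 54969.41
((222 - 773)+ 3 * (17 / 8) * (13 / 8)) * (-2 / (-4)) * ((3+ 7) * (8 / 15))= -34601 / 24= -1441.71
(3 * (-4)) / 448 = -3 / 112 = -0.03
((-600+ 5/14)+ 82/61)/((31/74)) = -18905039/13237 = -1428.20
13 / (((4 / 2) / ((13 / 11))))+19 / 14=696 / 77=9.04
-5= -5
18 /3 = 6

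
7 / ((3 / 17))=119 / 3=39.67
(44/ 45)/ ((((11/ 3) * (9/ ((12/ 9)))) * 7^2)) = 0.00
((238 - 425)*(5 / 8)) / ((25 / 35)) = -1309 / 8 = -163.62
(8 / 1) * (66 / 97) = 528 / 97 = 5.44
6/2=3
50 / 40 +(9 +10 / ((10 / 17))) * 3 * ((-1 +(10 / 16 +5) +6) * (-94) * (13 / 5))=-810181 / 4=-202545.25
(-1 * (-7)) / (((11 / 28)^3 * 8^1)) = 19208 / 1331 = 14.43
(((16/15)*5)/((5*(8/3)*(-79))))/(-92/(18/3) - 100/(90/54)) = 3/44635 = 0.00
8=8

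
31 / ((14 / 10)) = 155 / 7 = 22.14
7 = 7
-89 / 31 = -2.87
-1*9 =-9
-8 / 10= -4 / 5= -0.80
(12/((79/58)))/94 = 348/3713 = 0.09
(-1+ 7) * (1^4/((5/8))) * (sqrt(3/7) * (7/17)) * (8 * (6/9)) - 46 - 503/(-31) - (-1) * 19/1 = -334/31+ 256 * sqrt(21)/85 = 3.03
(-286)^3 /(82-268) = 11696828 /93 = 125772.34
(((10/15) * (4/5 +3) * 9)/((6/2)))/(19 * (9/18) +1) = 76/105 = 0.72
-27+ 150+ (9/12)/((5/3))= 2469/20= 123.45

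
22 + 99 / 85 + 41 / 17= 25.58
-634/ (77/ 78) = -49452/ 77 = -642.23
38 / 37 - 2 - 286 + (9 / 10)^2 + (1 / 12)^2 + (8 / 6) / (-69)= -876726809 / 3063600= -286.18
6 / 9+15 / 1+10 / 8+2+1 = 239 / 12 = 19.92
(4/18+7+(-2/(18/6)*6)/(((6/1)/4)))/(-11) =-0.41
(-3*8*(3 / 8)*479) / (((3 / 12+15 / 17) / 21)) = -879444 / 11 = -79949.45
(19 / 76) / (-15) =-1 / 60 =-0.02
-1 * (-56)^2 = -3136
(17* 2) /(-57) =-34 /57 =-0.60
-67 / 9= -7.44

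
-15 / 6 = -5 / 2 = -2.50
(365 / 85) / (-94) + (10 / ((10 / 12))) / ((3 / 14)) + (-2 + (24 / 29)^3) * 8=44.49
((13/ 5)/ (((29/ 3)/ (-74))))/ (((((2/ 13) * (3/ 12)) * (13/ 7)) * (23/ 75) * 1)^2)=-636363000/ 15341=-41481.19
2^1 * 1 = 2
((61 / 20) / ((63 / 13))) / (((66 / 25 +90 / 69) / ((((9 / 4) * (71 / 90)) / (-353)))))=-1294969 / 1614017664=-0.00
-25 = -25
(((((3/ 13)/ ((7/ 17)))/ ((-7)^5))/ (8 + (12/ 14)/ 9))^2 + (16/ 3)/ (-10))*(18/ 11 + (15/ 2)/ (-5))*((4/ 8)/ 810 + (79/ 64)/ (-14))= 242671051509151807/ 38111217105177216000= 0.01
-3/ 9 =-1/ 3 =-0.33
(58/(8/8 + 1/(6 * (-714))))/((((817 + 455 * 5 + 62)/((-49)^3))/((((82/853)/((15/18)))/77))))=-1027312950384/316877562265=-3.24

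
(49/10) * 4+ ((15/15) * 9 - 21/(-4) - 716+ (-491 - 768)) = -38823/20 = -1941.15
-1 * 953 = -953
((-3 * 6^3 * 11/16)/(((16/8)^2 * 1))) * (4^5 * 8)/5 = -912384/5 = -182476.80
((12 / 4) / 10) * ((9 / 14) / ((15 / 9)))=81 / 700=0.12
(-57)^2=3249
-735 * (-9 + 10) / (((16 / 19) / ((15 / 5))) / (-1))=41895 / 16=2618.44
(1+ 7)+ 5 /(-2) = 11 /2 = 5.50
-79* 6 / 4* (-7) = 1659 / 2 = 829.50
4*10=40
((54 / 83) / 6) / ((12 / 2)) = 3 / 166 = 0.02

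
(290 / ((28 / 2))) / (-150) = -29 / 210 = -0.14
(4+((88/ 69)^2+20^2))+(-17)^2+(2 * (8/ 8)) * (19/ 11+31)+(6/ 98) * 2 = 1950818369/ 2566179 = 760.20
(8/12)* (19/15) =38/45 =0.84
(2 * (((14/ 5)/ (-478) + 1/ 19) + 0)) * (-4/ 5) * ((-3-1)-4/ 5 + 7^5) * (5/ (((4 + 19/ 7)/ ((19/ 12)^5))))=-4521688180303/ 485265600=-9317.97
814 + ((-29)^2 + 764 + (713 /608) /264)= 388279241 /160512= 2419.00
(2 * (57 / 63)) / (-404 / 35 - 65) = -10 / 423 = -0.02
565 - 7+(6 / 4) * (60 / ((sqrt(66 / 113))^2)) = 7833 / 11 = 712.09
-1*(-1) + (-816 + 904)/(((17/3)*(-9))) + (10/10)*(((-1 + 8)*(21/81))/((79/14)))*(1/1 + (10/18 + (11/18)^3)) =-16051319/105737076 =-0.15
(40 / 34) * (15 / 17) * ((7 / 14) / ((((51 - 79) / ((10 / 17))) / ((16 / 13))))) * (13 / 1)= -6000 / 34391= -0.17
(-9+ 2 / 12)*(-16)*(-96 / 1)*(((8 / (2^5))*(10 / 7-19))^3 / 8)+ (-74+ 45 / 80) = 788604583 / 5488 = 143696.17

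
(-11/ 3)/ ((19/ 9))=-33/ 19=-1.74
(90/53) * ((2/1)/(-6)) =-0.57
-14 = -14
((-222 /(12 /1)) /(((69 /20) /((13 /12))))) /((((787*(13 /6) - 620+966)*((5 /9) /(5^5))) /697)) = -3143034375 /283061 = -11103.74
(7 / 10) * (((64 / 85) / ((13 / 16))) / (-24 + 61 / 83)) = -297472 / 10668775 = -0.03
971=971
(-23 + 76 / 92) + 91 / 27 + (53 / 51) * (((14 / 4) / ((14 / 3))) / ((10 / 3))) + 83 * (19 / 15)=36554083 / 422280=86.56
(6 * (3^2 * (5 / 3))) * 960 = 86400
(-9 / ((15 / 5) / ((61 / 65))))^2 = 33489 / 4225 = 7.93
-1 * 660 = -660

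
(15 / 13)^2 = 225 / 169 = 1.33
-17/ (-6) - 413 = -2461/ 6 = -410.17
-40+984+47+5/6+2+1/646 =963026/969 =993.83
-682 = -682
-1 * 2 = -2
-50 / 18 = -25 / 9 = -2.78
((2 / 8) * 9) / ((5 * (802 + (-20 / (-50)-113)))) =1 / 1532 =0.00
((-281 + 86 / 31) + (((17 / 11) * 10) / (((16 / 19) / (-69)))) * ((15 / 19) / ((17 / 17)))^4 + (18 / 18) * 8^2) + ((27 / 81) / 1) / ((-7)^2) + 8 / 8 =-705.13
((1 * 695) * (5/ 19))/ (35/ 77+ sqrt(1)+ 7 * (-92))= -38225/ 134292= -0.28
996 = 996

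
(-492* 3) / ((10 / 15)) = -2214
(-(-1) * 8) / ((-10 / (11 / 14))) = -22 / 35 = -0.63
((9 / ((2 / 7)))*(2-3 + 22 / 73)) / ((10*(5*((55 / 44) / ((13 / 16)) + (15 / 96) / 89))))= -0.29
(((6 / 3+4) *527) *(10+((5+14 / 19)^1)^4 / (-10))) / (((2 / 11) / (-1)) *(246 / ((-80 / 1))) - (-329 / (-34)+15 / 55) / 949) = -143792804772348732 / 253754404829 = -566661.32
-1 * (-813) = 813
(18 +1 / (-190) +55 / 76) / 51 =2371 / 6460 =0.37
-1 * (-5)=5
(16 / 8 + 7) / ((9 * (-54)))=-1 / 54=-0.02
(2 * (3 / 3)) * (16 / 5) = 32 / 5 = 6.40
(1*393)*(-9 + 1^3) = -3144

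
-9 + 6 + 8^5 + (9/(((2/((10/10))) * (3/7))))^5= 5132581/32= 160393.16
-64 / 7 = -9.14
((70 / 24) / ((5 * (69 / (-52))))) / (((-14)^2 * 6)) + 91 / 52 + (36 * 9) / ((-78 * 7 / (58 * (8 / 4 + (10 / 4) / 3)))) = -43295047 / 452088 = -95.77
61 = 61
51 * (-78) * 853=-3393234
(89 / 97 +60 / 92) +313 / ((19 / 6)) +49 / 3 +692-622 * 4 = -213545803 / 127167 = -1679.25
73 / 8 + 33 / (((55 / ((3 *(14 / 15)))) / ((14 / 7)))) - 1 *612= -119903 / 200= -599.52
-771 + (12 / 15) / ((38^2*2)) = -2783309 / 3610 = -771.00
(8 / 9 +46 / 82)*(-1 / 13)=-535 / 4797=-0.11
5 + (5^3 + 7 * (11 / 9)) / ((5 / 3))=1277 / 15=85.13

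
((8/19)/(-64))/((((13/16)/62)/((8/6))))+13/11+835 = 6810262/8151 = 835.51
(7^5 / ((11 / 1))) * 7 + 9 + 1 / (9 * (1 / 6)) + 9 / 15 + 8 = 1767749 / 165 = 10713.63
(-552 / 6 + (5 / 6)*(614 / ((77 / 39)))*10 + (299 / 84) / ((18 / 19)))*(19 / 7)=791067793 / 116424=6794.71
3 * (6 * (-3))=-54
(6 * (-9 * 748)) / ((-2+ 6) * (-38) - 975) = 40392 / 1127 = 35.84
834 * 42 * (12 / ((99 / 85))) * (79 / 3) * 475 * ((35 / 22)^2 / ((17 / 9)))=8050857412500 / 1331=6048728333.96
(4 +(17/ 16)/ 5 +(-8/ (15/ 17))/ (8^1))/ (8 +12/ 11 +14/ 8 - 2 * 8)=-0.60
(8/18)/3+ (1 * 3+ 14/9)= 127/27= 4.70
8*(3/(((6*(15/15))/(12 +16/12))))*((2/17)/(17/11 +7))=1760/2397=0.73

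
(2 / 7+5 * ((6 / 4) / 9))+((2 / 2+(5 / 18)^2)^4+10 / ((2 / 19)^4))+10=6284040303383959 / 77139724032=81463.09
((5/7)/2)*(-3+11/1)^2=160/7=22.86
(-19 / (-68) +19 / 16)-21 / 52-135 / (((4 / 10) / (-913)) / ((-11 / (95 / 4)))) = -9588181539 / 67184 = -142715.25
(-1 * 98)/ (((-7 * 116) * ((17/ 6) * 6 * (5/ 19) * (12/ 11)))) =1463/ 59160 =0.02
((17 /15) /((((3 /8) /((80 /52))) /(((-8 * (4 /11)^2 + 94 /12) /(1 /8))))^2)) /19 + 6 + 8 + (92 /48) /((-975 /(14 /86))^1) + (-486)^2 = 11748265212458377531 /49123101069900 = 239159.68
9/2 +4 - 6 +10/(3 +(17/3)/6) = 715/142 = 5.04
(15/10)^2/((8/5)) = 45/32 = 1.41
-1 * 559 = -559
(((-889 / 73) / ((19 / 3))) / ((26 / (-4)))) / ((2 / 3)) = 8001 / 18031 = 0.44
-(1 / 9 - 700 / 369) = 659 / 369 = 1.79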